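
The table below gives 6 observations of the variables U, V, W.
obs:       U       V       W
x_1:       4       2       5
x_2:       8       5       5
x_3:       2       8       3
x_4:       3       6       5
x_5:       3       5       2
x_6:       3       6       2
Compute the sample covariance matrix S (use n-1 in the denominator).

Step 1 — column means:
  mean(U) = (4 + 8 + 2 + 3 + 3 + 3) / 6 = 23/6 = 3.8333
  mean(V) = (2 + 5 + 8 + 6 + 5 + 6) / 6 = 32/6 = 5.3333
  mean(W) = (5 + 5 + 3 + 5 + 2 + 2) / 6 = 22/6 = 3.6667

Step 2 — sample covariance S[i,j] = (1/(n-1)) · Σ_k (x_{k,i} - mean_i) · (x_{k,j} - mean_j), with n-1 = 5.
  S[U,U] = ((0.1667)·(0.1667) + (4.1667)·(4.1667) + (-1.8333)·(-1.8333) + (-0.8333)·(-0.8333) + (-0.8333)·(-0.8333) + (-0.8333)·(-0.8333)) / 5 = 22.8333/5 = 4.5667
  S[U,V] = ((0.1667)·(-3.3333) + (4.1667)·(-0.3333) + (-1.8333)·(2.6667) + (-0.8333)·(0.6667) + (-0.8333)·(-0.3333) + (-0.8333)·(0.6667)) / 5 = -7.6667/5 = -1.5333
  S[U,W] = ((0.1667)·(1.3333) + (4.1667)·(1.3333) + (-1.8333)·(-0.6667) + (-0.8333)·(1.3333) + (-0.8333)·(-1.6667) + (-0.8333)·(-1.6667)) / 5 = 8.6667/5 = 1.7333
  S[V,V] = ((-3.3333)·(-3.3333) + (-0.3333)·(-0.3333) + (2.6667)·(2.6667) + (0.6667)·(0.6667) + (-0.3333)·(-0.3333) + (0.6667)·(0.6667)) / 5 = 19.3333/5 = 3.8667
  S[V,W] = ((-3.3333)·(1.3333) + (-0.3333)·(1.3333) + (2.6667)·(-0.6667) + (0.6667)·(1.3333) + (-0.3333)·(-1.6667) + (0.6667)·(-1.6667)) / 5 = -6.3333/5 = -1.2667
  S[W,W] = ((1.3333)·(1.3333) + (1.3333)·(1.3333) + (-0.6667)·(-0.6667) + (1.3333)·(1.3333) + (-1.6667)·(-1.6667) + (-1.6667)·(-1.6667)) / 5 = 11.3333/5 = 2.2667

S is symmetric (S[j,i] = S[i,j]). Assembling:

S = [[4.5667, -1.5333, 1.7333],
 [-1.5333, 3.8667, -1.2667],
 [1.7333, -1.2667, 2.2667]]


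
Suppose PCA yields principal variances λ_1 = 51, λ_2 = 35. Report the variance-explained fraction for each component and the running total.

Step 1 — total variance = trace(Sigma) = Σ λ_i = 51 + 35 = 86.

Step 2 — fraction explained by component i = λ_i / Σ λ:
  PC1: 51/86 = 0.593
  PC2: 35/86 = 0.407

Step 3 — cumulative fraction after k components = (λ_1 + ... + λ_k) / Σ λ:
  k = 1: 51/86 = 0.593
  k = 2: (51 + 35)/86 = 86/86 = 1

Summary (fraction, with percent):

explained: PC1 0.593 (59.3%), PC2 0.407 (40.7%);  cumulative: 0.593, 1


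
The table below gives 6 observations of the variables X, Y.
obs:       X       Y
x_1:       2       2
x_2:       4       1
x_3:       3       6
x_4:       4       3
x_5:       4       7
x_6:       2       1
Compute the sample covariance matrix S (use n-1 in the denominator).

Step 1 — column means:
  mean(X) = (2 + 4 + 3 + 4 + 4 + 2) / 6 = 19/6 = 3.1667
  mean(Y) = (2 + 1 + 6 + 3 + 7 + 1) / 6 = 20/6 = 3.3333

Step 2 — sample covariance S[i,j] = (1/(n-1)) · Σ_k (x_{k,i} - mean_i) · (x_{k,j} - mean_j), with n-1 = 5.
  S[X,X] = ((-1.1667)·(-1.1667) + (0.8333)·(0.8333) + (-0.1667)·(-0.1667) + (0.8333)·(0.8333) + (0.8333)·(0.8333) + (-1.1667)·(-1.1667)) / 5 = 4.8333/5 = 0.9667
  S[X,Y] = ((-1.1667)·(-1.3333) + (0.8333)·(-2.3333) + (-0.1667)·(2.6667) + (0.8333)·(-0.3333) + (0.8333)·(3.6667) + (-1.1667)·(-2.3333)) / 5 = 4.6667/5 = 0.9333
  S[Y,Y] = ((-1.3333)·(-1.3333) + (-2.3333)·(-2.3333) + (2.6667)·(2.6667) + (-0.3333)·(-0.3333) + (3.6667)·(3.6667) + (-2.3333)·(-2.3333)) / 5 = 33.3333/5 = 6.6667

S is symmetric (S[j,i] = S[i,j]). Assembling:

S = [[0.9667, 0.9333],
 [0.9333, 6.6667]]


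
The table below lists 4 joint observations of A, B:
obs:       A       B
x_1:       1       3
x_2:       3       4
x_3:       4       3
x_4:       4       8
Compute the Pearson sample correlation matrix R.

Step 1 — column means:
  mean(A) = (1 + 3 + 4 + 4) / 4 = 12/4 = 3
  mean(B) = (3 + 4 + 3 + 8) / 4 = 18/4 = 4.5

Step 2 — sample variances and covariances s[i,j] = (1/(n-1)) · Σ_k (x_{k,i} - mean_i) · (x_{k,j} - mean_j), with n-1 = 3:
  s[A,A] = ((-2)·(-2) + (0)·(0) + (1)·(1) + (1)·(1)) / 3 = 6/3 = 2
  s[A,B] = ((-2)·(-1.5) + (0)·(-0.5) + (1)·(-1.5) + (1)·(3.5)) / 3 = 5/3 = 1.6667
  s[B,B] = ((-1.5)·(-1.5) + (-0.5)·(-0.5) + (-1.5)·(-1.5) + (3.5)·(3.5)) / 3 = 17/3 = 5.6667
  Sample standard deviations s_i = √(s[i,i]):
  s(A) = √(2) = 1.4142
  s(B) = √(5.6667) = 2.3805

Step 3 — r_{ij} = s_{ij} / (s_i · s_j):
  r[A,A] = 1 (diagonal).
  r[A,B] = 1.6667 / (1.4142 · 2.3805) = 1.6667 / 3.3665 = 0.4951
  r[B,B] = 1 (diagonal).

R is symmetric with unit diagonal. Assembling:

R = [[1, 0.4951],
 [0.4951, 1]]


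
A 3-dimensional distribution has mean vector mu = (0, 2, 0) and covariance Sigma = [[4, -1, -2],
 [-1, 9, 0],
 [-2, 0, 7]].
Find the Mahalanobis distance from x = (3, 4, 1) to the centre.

Step 1 — centre the observation: (x - mu) = (3, 2, 1).

Step 2 — invert Sigma (cofactor / det for 3×3, or solve directly):
  Sigma^{-1} = [[0.3014, 0.0335, 0.0861],
 [0.0335, 0.1148, 0.0096],
 [0.0861, 0.0096, 0.1675]].

Step 3 — form the quadratic (x - mu)^T · Sigma^{-1} · (x - mu):
  Sigma^{-1} · (x - mu) = (1.0574, 0.3397, 0.445).
  (x - mu)^T · [Sigma^{-1} · (x - mu)] = (3)·(1.0574) + (2)·(0.3397) + (1)·(0.445) = 4.2967.

Step 4 — take square root: d = √(4.2967) ≈ 2.0728.

d(x, mu) = √(4.2967) ≈ 2.0728


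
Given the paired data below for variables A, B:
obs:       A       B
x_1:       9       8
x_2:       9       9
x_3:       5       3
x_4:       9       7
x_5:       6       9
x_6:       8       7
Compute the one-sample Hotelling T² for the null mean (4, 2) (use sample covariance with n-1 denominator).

Step 1 — sample mean vector:
  mean(A) = (9 + 9 + 5 + 9 + 6 + 8) / 6 = 46/6 = 7.6667
  mean(B) = (8 + 9 + 3 + 7 + 9 + 7) / 6 = 43/6 = 7.1667
  x̄ = (7.6667, 7.1667),  deviation x̄ - mu_0 = (7.6667, 7.1667) - (4, 2) = (3.6667, 5.1667).

Step 2 — sample covariance matrix, S[i,j] = (1/(n-1)) · Σ_k (x_{k,i} - mean_i) · (x_{k,j} - mean_j), divisor n-1 = 5:
  S[A,A] = ((1.3333)·(1.3333) + (1.3333)·(1.3333) + (-2.6667)·(-2.6667) + (1.3333)·(1.3333) + (-1.6667)·(-1.6667) + (0.3333)·(0.3333)) / 5 = 15.3333/5 = 3.0667
  S[A,B] = ((1.3333)·(0.8333) + (1.3333)·(1.8333) + (-2.6667)·(-4.1667) + (1.3333)·(-0.1667) + (-1.6667)·(1.8333) + (0.3333)·(-0.1667)) / 5 = 11.3333/5 = 2.2667
  S[B,B] = ((0.8333)·(0.8333) + (1.8333)·(1.8333) + (-4.1667)·(-4.1667) + (-0.1667)·(-0.1667) + (1.8333)·(1.8333) + (-0.1667)·(-0.1667)) / 5 = 24.8333/5 = 4.9667
  S = [[3.0667, 2.2667],
 [2.2667, 4.9667]].

Step 3 — invert S. det(S) = 3.0667·4.9667 - (2.2667)² = 10.0933.
  S^{-1} = (1/det) · [[d, -b], [-b, a]] = [[0.4921, -0.2246],
 [-0.2246, 0.3038]].

Step 4 — quadratic form (x̄ - mu_0)^T · S^{-1} · (x̄ - mu_0):
  S^{-1} · (x̄ - mu_0) = (0.644, 0.7464),
  (x̄ - mu_0)^T · [...] = (3.6667)·(0.644) + (5.1667)·(0.7464) = 6.2175.

Step 5 — scale by n: T² = 6 · 6.2175 = 37.3052.

T² ≈ 37.3052


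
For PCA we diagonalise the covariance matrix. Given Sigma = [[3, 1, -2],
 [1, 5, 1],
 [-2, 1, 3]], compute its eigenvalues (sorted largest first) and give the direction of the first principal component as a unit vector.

Step 1 — characteristic polynomial p(λ) = det(λI - Sigma) = λ³ - tr·λ² + c_1·λ - det, where tr = trace, c_1 = sum of the principal 2×2 minors, det = det(Sigma):
  tr = 3 + 5 + 3 = 11,
  c_1 = (3·5 - (1)²) + (3·3 - (-2)²) + (5·3 - (1)²) = 14 + 5 + 14 = 33,
  det = 3·(5·3 - (1)²) - (1)·((1)·3 - (1)·(-2)) + (-2)·((1)·(1) - 5·(-2)) = 3·(14) - (1)·(5) + (-2)·(11) = 15.
  So p(λ) = λ³ - 11λ² + 33λ - 15.
Step 2 — look for an integer root (rational root theorem: any rational root is an integer divisor of 15). Testing λ = 5:
  p(5) = 125 - 275 + 165 - 15 = 0  ✓
  Dividing out (λ - 5): p(λ) = (λ - 5)(λ² - 6λ + 3).
Step 3 — remaining eigenvalues from the quadratic λ² - 6λ + 3 = 0:
  Δ = 6² - 4·3 = 36 - 12 = 24,  λ = (6 ± √24)/2 = (6 ± 4.899)/2 ≈ 5.4495 or 0.5505.
  Sorted: λ_1 = 5.4495,  λ_2 = 5,  λ_3 = 0.5505  (check: sum = 11 = tr ✓).

Step 4 — unit eigenvector for λ_1 ≈ 5.4495: v spans the null space of (Sigma - λ_1 I), whose rows are
  r_1 = (-2.4495, 1, -2),  r_2 = (1, -0.4495, 1),  r_3 = (-2, 1, -2.4495).
  v is orthogonal to every row, so take v ∝ r_1 × r_2 = ((1)·(1) - (-2)·(-0.4495), (-2)·(1) - (-2.4495)·(1), (-2.4495)·(-0.4495) - (1)·(1)) ≈ (0.101, 0.4495, 0.101).
  Let u = (0.101, 0.4495, 0.101).
  ||u|| = √((0.101)² + (0.4495)² + (0.101)²) = √(0.2225) ≈ 0.4716,  v_1 = u/||u|| ≈ (0.2142, 0.953, 0.2142) (||v_1|| = 1).

λ_1 = 5.4495,  λ_2 = 5,  λ_3 = 0.5505;  v_1 ≈ (0.2142, 0.953, 0.2142)


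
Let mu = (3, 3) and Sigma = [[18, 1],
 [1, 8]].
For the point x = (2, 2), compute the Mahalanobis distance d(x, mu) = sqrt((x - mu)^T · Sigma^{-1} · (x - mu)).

Step 1 — centre the observation: (x - mu) = (-1, -1).

Step 2 — invert Sigma. det(Sigma) = 18·8 - (1)² = 143.
  Sigma^{-1} = (1/det) · [[d, -b], [-b, a]] = [[0.0559, -0.007],
 [-0.007, 0.1259]].

Step 3 — form the quadratic (x - mu)^T · Sigma^{-1} · (x - mu):
  Sigma^{-1} · (x - mu) = (-0.049, -0.1189).
  (x - mu)^T · [Sigma^{-1} · (x - mu)] = (-1)·(-0.049) + (-1)·(-0.1189) = 0.1678.

Step 4 — take square root: d = √(0.1678) ≈ 0.4097.

d(x, mu) = √(0.1678) ≈ 0.4097


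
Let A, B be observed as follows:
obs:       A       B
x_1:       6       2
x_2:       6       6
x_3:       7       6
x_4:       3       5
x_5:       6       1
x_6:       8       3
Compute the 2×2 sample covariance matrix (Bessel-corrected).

Step 1 — column means:
  mean(A) = (6 + 6 + 7 + 3 + 6 + 8) / 6 = 36/6 = 6
  mean(B) = (2 + 6 + 6 + 5 + 1 + 3) / 6 = 23/6 = 3.8333

Step 2 — sample covariance S[i,j] = (1/(n-1)) · Σ_k (x_{k,i} - mean_i) · (x_{k,j} - mean_j), with n-1 = 5.
  S[A,A] = ((0)·(0) + (0)·(0) + (1)·(1) + (-3)·(-3) + (0)·(0) + (2)·(2)) / 5 = 14/5 = 2.8
  S[A,B] = ((0)·(-1.8333) + (0)·(2.1667) + (1)·(2.1667) + (-3)·(1.1667) + (0)·(-2.8333) + (2)·(-0.8333)) / 5 = -3/5 = -0.6
  S[B,B] = ((-1.8333)·(-1.8333) + (2.1667)·(2.1667) + (2.1667)·(2.1667) + (1.1667)·(1.1667) + (-2.8333)·(-2.8333) + (-0.8333)·(-0.8333)) / 5 = 22.8333/5 = 4.5667

S is symmetric (S[j,i] = S[i,j]). Assembling:

S = [[2.8, -0.6],
 [-0.6, 4.5667]]


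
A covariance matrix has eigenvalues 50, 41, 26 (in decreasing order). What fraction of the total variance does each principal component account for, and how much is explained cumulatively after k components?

Step 1 — total variance = trace(Sigma) = Σ λ_i = 50 + 41 + 26 = 117.

Step 2 — fraction explained by component i = λ_i / Σ λ:
  PC1: 50/117 = 0.4274
  PC2: 41/117 = 0.3504
  PC3: 26/117 = 0.2222

Step 3 — cumulative fraction after k components = (λ_1 + ... + λ_k) / Σ λ:
  k = 1: 50/117 = 0.4274
  k = 2: (50 + 41)/117 = 91/117 = 0.7778
  k = 3: (50 + 41 + 26)/117 = 117/117 = 1

Summary (fraction, with percent):

explained: PC1 0.4274 (42.74%), PC2 0.3504 (35.04%), PC3 0.2222 (22.22%);  cumulative: 0.4274, 0.7778, 1


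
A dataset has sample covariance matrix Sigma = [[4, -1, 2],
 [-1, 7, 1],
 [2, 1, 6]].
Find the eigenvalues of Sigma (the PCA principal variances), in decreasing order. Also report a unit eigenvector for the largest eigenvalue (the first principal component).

Step 1 — characteristic polynomial p(λ) = det(λI - Sigma) = λ³ - tr·λ² + c_1·λ - det, where tr = trace, c_1 = sum of the principal 2×2 minors, det = det(Sigma):
  tr = 4 + 7 + 6 = 17,
  c_1 = (4·7 - (-1)²) + (4·6 - (2)²) + (7·6 - (1)²) = 27 + 20 + 41 = 88,
  det = 4·(7·6 - (1)²) - (-1)·((-1)·6 - (1)·(2)) + (2)·((-1)·(1) - 7·(2)) = 4·(41) - (-1)·(-8) + (2)·(-15) = 126.
  So p(λ) = λ³ - 17λ² + 88λ - 126.
Step 2 — look for an integer root (rational root theorem: any rational root is an integer divisor of 126). Testing λ = 7:
  p(7) = 343 - 833 + 616 - 126 = 0  ✓
  Dividing out (λ - 7): p(λ) = (λ - 7)(λ² - 10λ + 18).
Step 3 — remaining eigenvalues from the quadratic λ² - 10λ + 18 = 0:
  Δ = 10² - 4·18 = 100 - 72 = 28,  λ = (10 ± √28)/2 = (10 ± 5.2915)/2 ≈ 7.6458 or 2.3542.
  Sorted: λ_1 = 7.6458,  λ_2 = 7,  λ_3 = 2.3542  (check: sum = 17 = tr ✓).

Step 4 — unit eigenvector for λ_1 ≈ 7.6458: v spans the null space of (Sigma - λ_1 I), whose rows are
  r_1 = (-3.6458, -1, 2),  r_2 = (-1, -0.6458, 1),  r_3 = (2, 1, -1.6458).
  v is orthogonal to every row, so take v ∝ r_1 × r_2 = ((-1)·(1) - (2)·(-0.6458), (2)·(-1) - (-3.6458)·(1), (-3.6458)·(-0.6458) - (-1)·(-1)) ≈ (0.2915, 1.6458, 1.3542).
  Let u = (0.2915, 1.6458, 1.3542).
  ||u|| = √((0.2915)² + (1.6458)² + (1.3542)²) = √(4.6275) ≈ 2.1512,  v_1 = u/||u|| ≈ (0.1355, 0.7651, 0.6295) (||v_1|| = 1).

λ_1 = 7.6458,  λ_2 = 7,  λ_3 = 2.3542;  v_1 ≈ (0.1355, 0.7651, 0.6295)


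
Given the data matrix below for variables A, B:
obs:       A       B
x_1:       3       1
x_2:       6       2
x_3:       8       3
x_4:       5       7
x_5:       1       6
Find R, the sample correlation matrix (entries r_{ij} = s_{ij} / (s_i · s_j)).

Step 1 — column means:
  mean(A) = (3 + 6 + 8 + 5 + 1) / 5 = 23/5 = 4.6
  mean(B) = (1 + 2 + 3 + 7 + 6) / 5 = 19/5 = 3.8

Step 2 — sample variances and covariances s[i,j] = (1/(n-1)) · Σ_k (x_{k,i} - mean_i) · (x_{k,j} - mean_j), with n-1 = 4:
  s[A,A] = ((-1.6)·(-1.6) + (1.4)·(1.4) + (3.4)·(3.4) + (0.4)·(0.4) + (-3.6)·(-3.6)) / 4 = 29.2/4 = 7.3
  s[A,B] = ((-1.6)·(-2.8) + (1.4)·(-1.8) + (3.4)·(-0.8) + (0.4)·(3.2) + (-3.6)·(2.2)) / 4 = -7.4/4 = -1.85
  s[B,B] = ((-2.8)·(-2.8) + (-1.8)·(-1.8) + (-0.8)·(-0.8) + (3.2)·(3.2) + (2.2)·(2.2)) / 4 = 26.8/4 = 6.7
  Sample standard deviations s_i = √(s[i,i]):
  s(A) = √(7.3) = 2.7019
  s(B) = √(6.7) = 2.5884

Step 3 — r_{ij} = s_{ij} / (s_i · s_j):
  r[A,A] = 1 (diagonal).
  r[A,B] = -1.85 / (2.7019 · 2.5884) = -1.85 / 6.9936 = -0.2645
  r[B,B] = 1 (diagonal).

R is symmetric with unit diagonal. Assembling:

R = [[1, -0.2645],
 [-0.2645, 1]]


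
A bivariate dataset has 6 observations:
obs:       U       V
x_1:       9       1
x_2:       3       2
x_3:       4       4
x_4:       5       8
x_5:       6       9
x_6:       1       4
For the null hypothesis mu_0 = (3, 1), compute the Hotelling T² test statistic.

Step 1 — sample mean vector:
  mean(U) = (9 + 3 + 4 + 5 + 6 + 1) / 6 = 28/6 = 4.6667
  mean(V) = (1 + 2 + 4 + 8 + 9 + 4) / 6 = 28/6 = 4.6667
  x̄ = (4.6667, 4.6667),  deviation x̄ - mu_0 = (4.6667, 4.6667) - (3, 1) = (1.6667, 3.6667).

Step 2 — sample covariance matrix, S[i,j] = (1/(n-1)) · Σ_k (x_{k,i} - mean_i) · (x_{k,j} - mean_j), divisor n-1 = 5:
  S[U,U] = ((4.3333)·(4.3333) + (-1.6667)·(-1.6667) + (-0.6667)·(-0.6667) + (0.3333)·(0.3333) + (1.3333)·(1.3333) + (-3.6667)·(-3.6667)) / 5 = 37.3333/5 = 7.4667
  S[U,V] = ((4.3333)·(-3.6667) + (-1.6667)·(-2.6667) + (-0.6667)·(-0.6667) + (0.3333)·(3.3333) + (1.3333)·(4.3333) + (-3.6667)·(-0.6667)) / 5 = -1.6667/5 = -0.3333
  S[V,V] = ((-3.6667)·(-3.6667) + (-2.6667)·(-2.6667) + (-0.6667)·(-0.6667) + (3.3333)·(3.3333) + (4.3333)·(4.3333) + (-0.6667)·(-0.6667)) / 5 = 51.3333/5 = 10.2667
  S = [[7.4667, -0.3333],
 [-0.3333, 10.2667]].

Step 3 — invert S. det(S) = 7.4667·10.2667 - (-0.3333)² = 76.5467.
  S^{-1} = (1/det) · [[d, -b], [-b, a]] = [[0.1341, 0.0044],
 [0.0044, 0.0975]].

Step 4 — quadratic form (x̄ - mu_0)^T · S^{-1} · (x̄ - mu_0):
  S^{-1} · (x̄ - mu_0) = (0.2395, 0.3649),
  (x̄ - mu_0)^T · [...] = (1.6667)·(0.2395) + (3.6667)·(0.3649) = 1.7372.

Step 5 — scale by n: T² = 6 · 1.7372 = 10.4233.

T² ≈ 10.4233


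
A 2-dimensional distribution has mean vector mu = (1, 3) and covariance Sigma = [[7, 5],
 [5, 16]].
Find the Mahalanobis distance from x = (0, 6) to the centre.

Step 1 — centre the observation: (x - mu) = (-1, 3).

Step 2 — invert Sigma. det(Sigma) = 7·16 - (5)² = 87.
  Sigma^{-1} = (1/det) · [[d, -b], [-b, a]] = [[0.1839, -0.0575],
 [-0.0575, 0.0805]].

Step 3 — form the quadratic (x - mu)^T · Sigma^{-1} · (x - mu):
  Sigma^{-1} · (x - mu) = (-0.3563, 0.2989).
  (x - mu)^T · [Sigma^{-1} · (x - mu)] = (-1)·(-0.3563) + (3)·(0.2989) = 1.2529.

Step 4 — take square root: d = √(1.2529) ≈ 1.1193.

d(x, mu) = √(1.2529) ≈ 1.1193


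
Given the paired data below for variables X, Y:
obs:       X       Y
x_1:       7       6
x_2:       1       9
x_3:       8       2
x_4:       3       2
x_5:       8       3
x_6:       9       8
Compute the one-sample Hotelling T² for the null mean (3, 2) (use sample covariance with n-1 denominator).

Step 1 — sample mean vector:
  mean(X) = (7 + 1 + 8 + 3 + 8 + 9) / 6 = 36/6 = 6
  mean(Y) = (6 + 9 + 2 + 2 + 3 + 8) / 6 = 30/6 = 5
  x̄ = (6, 5),  deviation x̄ - mu_0 = (6, 5) - (3, 2) = (3, 3).

Step 2 — sample covariance matrix, S[i,j] = (1/(n-1)) · Σ_k (x_{k,i} - mean_i) · (x_{k,j} - mean_j), divisor n-1 = 5:
  S[X,X] = ((1)·(1) + (-5)·(-5) + (2)·(2) + (-3)·(-3) + (2)·(2) + (3)·(3)) / 5 = 52/5 = 10.4
  S[X,Y] = ((1)·(1) + (-5)·(4) + (2)·(-3) + (-3)·(-3) + (2)·(-2) + (3)·(3)) / 5 = -11/5 = -2.2
  S[Y,Y] = ((1)·(1) + (4)·(4) + (-3)·(-3) + (-3)·(-3) + (-2)·(-2) + (3)·(3)) / 5 = 48/5 = 9.6
  S = [[10.4, -2.2],
 [-2.2, 9.6]].

Step 3 — invert S. det(S) = 10.4·9.6 - (-2.2)² = 95.
  S^{-1} = (1/det) · [[d, -b], [-b, a]] = [[0.1011, 0.0232],
 [0.0232, 0.1095]].

Step 4 — quadratic form (x̄ - mu_0)^T · S^{-1} · (x̄ - mu_0):
  S^{-1} · (x̄ - mu_0) = (0.3726, 0.3979),
  (x̄ - mu_0)^T · [...] = (3)·(0.3726) + (3)·(0.3979) = 2.3116.

Step 5 — scale by n: T² = 6 · 2.3116 = 13.8695.

T² ≈ 13.8695


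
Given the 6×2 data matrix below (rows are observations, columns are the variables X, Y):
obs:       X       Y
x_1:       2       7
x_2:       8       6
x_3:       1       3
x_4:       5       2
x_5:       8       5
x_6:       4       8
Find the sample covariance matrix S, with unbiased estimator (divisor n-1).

Step 1 — column means:
  mean(X) = (2 + 8 + 1 + 5 + 8 + 4) / 6 = 28/6 = 4.6667
  mean(Y) = (7 + 6 + 3 + 2 + 5 + 8) / 6 = 31/6 = 5.1667

Step 2 — sample covariance S[i,j] = (1/(n-1)) · Σ_k (x_{k,i} - mean_i) · (x_{k,j} - mean_j), with n-1 = 5.
  S[X,X] = ((-2.6667)·(-2.6667) + (3.3333)·(3.3333) + (-3.6667)·(-3.6667) + (0.3333)·(0.3333) + (3.3333)·(3.3333) + (-0.6667)·(-0.6667)) / 5 = 43.3333/5 = 8.6667
  S[X,Y] = ((-2.6667)·(1.8333) + (3.3333)·(0.8333) + (-3.6667)·(-2.1667) + (0.3333)·(-3.1667) + (3.3333)·(-0.1667) + (-0.6667)·(2.8333)) / 5 = 2.3333/5 = 0.4667
  S[Y,Y] = ((1.8333)·(1.8333) + (0.8333)·(0.8333) + (-2.1667)·(-2.1667) + (-3.1667)·(-3.1667) + (-0.1667)·(-0.1667) + (2.8333)·(2.8333)) / 5 = 26.8333/5 = 5.3667

S is symmetric (S[j,i] = S[i,j]). Assembling:

S = [[8.6667, 0.4667],
 [0.4667, 5.3667]]


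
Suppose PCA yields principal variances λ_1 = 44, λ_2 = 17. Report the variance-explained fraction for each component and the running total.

Step 1 — total variance = trace(Sigma) = Σ λ_i = 44 + 17 = 61.

Step 2 — fraction explained by component i = λ_i / Σ λ:
  PC1: 44/61 = 0.7213
  PC2: 17/61 = 0.2787

Step 3 — cumulative fraction after k components = (λ_1 + ... + λ_k) / Σ λ:
  k = 1: 44/61 = 0.7213
  k = 2: (44 + 17)/61 = 61/61 = 1

Summary (fraction, with percent):

explained: PC1 0.7213 (72.13%), PC2 0.2787 (27.87%);  cumulative: 0.7213, 1


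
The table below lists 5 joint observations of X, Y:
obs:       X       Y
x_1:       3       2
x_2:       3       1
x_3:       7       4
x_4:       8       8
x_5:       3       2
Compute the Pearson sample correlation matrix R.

Step 1 — column means:
  mean(X) = (3 + 3 + 7 + 8 + 3) / 5 = 24/5 = 4.8
  mean(Y) = (2 + 1 + 4 + 8 + 2) / 5 = 17/5 = 3.4

Step 2 — sample variances and covariances s[i,j] = (1/(n-1)) · Σ_k (x_{k,i} - mean_i) · (x_{k,j} - mean_j), with n-1 = 4:
  s[X,X] = ((-1.8)·(-1.8) + (-1.8)·(-1.8) + (2.2)·(2.2) + (3.2)·(3.2) + (-1.8)·(-1.8)) / 4 = 24.8/4 = 6.2
  s[X,Y] = ((-1.8)·(-1.4) + (-1.8)·(-2.4) + (2.2)·(0.6) + (3.2)·(4.6) + (-1.8)·(-1.4)) / 4 = 25.4/4 = 6.35
  s[Y,Y] = ((-1.4)·(-1.4) + (-2.4)·(-2.4) + (0.6)·(0.6) + (4.6)·(4.6) + (-1.4)·(-1.4)) / 4 = 31.2/4 = 7.8
  Sample standard deviations s_i = √(s[i,i]):
  s(X) = √(6.2) = 2.49
  s(Y) = √(7.8) = 2.7928

Step 3 — r_{ij} = s_{ij} / (s_i · s_j):
  r[X,X] = 1 (diagonal).
  r[X,Y] = 6.35 / (2.49 · 2.7928) = 6.35 / 6.9541 = 0.9131
  r[Y,Y] = 1 (diagonal).

R is symmetric with unit diagonal. Assembling:

R = [[1, 0.9131],
 [0.9131, 1]]


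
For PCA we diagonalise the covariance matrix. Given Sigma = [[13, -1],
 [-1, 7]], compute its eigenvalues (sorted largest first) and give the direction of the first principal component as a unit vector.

Step 1 — characteristic polynomial of 2×2 Sigma:
  det(Sigma - λI) = λ² - trace · λ + det = 0.
  trace = 13 + 7 = 20, det = 13·7 - (-1)² = 90.
Step 2 — discriminant:
  Δ = trace² - 4·det = 400 - 360 = 40.
Step 3 — eigenvalues:
  λ = (trace ± √Δ)/2 = (20 ± 6.3246)/2,
  λ_1 = 13.1623,  λ_2 = 6.8377.

Step 4 — unit eigenvector for λ_1: solve (Sigma - λ_1 I)v = 0. First row:
  (13 - 13.1623)·v_x + (-1)·v_y = 0, i.e. (-0.1623)·v_x + (-1)·v_y = 0,
  so v ∝ (b, λ_1 - a) = (-1, 0.1623); multiply by -1 so the first entry is positive: u = (1, -0.1623).
  ||u|| = √((1)² + (-0.1623)²) = √(1.0263) ≈ 1.0131,
  v_1 = u/||u|| ≈ (0.9871, -0.1602) (||v_1|| = 1).

λ_1 = 13.1623,  λ_2 = 6.8377;  v_1 ≈ (0.9871, -0.1602)


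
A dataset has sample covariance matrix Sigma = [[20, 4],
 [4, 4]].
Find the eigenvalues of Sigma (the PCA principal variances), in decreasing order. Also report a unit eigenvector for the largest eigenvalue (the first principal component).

Step 1 — characteristic polynomial of 2×2 Sigma:
  det(Sigma - λI) = λ² - trace · λ + det = 0.
  trace = 20 + 4 = 24, det = 20·4 - (4)² = 64.
Step 2 — discriminant:
  Δ = trace² - 4·det = 576 - 256 = 320.
Step 3 — eigenvalues:
  λ = (trace ± √Δ)/2 = (24 ± 17.8885)/2,
  λ_1 = 20.9443,  λ_2 = 3.0557.

Step 4 — unit eigenvector for λ_1: solve (Sigma - λ_1 I)v = 0. First row:
  (20 - 20.9443)·v_x + (4)·v_y = 0, i.e. (-0.9443)·v_x + (4)·v_y = 0,
  so v ∝ (b, λ_1 - a) = (4, 0.9443) = u.
  ||u|| = √((4)² + (0.9443)²) = √(16.8916) ≈ 4.1099,
  v_1 = u/||u|| ≈ (0.9732, 0.2298) (||v_1|| = 1).

λ_1 = 20.9443,  λ_2 = 3.0557;  v_1 ≈ (0.9732, 0.2298)


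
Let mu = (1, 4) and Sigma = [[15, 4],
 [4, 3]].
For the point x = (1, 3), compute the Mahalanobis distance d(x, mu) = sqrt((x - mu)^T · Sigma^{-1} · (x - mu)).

Step 1 — centre the observation: (x - mu) = (0, -1).

Step 2 — invert Sigma. det(Sigma) = 15·3 - (4)² = 29.
  Sigma^{-1} = (1/det) · [[d, -b], [-b, a]] = [[0.1034, -0.1379],
 [-0.1379, 0.5172]].

Step 3 — form the quadratic (x - mu)^T · Sigma^{-1} · (x - mu):
  Sigma^{-1} · (x - mu) = (0.1379, -0.5172).
  (x - mu)^T · [Sigma^{-1} · (x - mu)] = (0)·(0.1379) + (-1)·(-0.5172) = 0.5172.

Step 4 — take square root: d = √(0.5172) ≈ 0.7192.

d(x, mu) = √(0.5172) ≈ 0.7192


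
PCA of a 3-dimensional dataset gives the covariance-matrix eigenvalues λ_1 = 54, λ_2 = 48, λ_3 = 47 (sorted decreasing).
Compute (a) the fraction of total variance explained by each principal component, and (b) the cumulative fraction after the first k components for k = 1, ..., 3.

Step 1 — total variance = trace(Sigma) = Σ λ_i = 54 + 48 + 47 = 149.

Step 2 — fraction explained by component i = λ_i / Σ λ:
  PC1: 54/149 = 0.3624
  PC2: 48/149 = 0.3221
  PC3: 47/149 = 0.3154

Step 3 — cumulative fraction after k components = (λ_1 + ... + λ_k) / Σ λ:
  k = 1: 54/149 = 0.3624
  k = 2: (54 + 48)/149 = 102/149 = 0.6846
  k = 3: (54 + 48 + 47)/149 = 149/149 = 1

Summary (fraction, with percent):

explained: PC1 0.3624 (36.24%), PC2 0.3221 (32.21%), PC3 0.3154 (31.54%);  cumulative: 0.3624, 0.6846, 1


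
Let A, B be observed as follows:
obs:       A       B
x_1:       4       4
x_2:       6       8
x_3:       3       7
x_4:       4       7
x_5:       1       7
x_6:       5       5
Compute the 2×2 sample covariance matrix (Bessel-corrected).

Step 1 — column means:
  mean(A) = (4 + 6 + 3 + 4 + 1 + 5) / 6 = 23/6 = 3.8333
  mean(B) = (4 + 8 + 7 + 7 + 7 + 5) / 6 = 38/6 = 6.3333

Step 2 — sample covariance S[i,j] = (1/(n-1)) · Σ_k (x_{k,i} - mean_i) · (x_{k,j} - mean_j), with n-1 = 5.
  S[A,A] = ((0.1667)·(0.1667) + (2.1667)·(2.1667) + (-0.8333)·(-0.8333) + (0.1667)·(0.1667) + (-2.8333)·(-2.8333) + (1.1667)·(1.1667)) / 5 = 14.8333/5 = 2.9667
  S[A,B] = ((0.1667)·(-2.3333) + (2.1667)·(1.6667) + (-0.8333)·(0.6667) + (0.1667)·(0.6667) + (-2.8333)·(0.6667) + (1.1667)·(-1.3333)) / 5 = -0.6667/5 = -0.1333
  S[B,B] = ((-2.3333)·(-2.3333) + (1.6667)·(1.6667) + (0.6667)·(0.6667) + (0.6667)·(0.6667) + (0.6667)·(0.6667) + (-1.3333)·(-1.3333)) / 5 = 11.3333/5 = 2.2667

S is symmetric (S[j,i] = S[i,j]). Assembling:

S = [[2.9667, -0.1333],
 [-0.1333, 2.2667]]


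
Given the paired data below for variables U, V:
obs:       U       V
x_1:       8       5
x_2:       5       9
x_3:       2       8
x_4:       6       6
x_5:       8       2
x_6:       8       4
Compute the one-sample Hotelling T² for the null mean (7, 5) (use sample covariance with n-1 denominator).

Step 1 — sample mean vector:
  mean(U) = (8 + 5 + 2 + 6 + 8 + 8) / 6 = 37/6 = 6.1667
  mean(V) = (5 + 9 + 8 + 6 + 2 + 4) / 6 = 34/6 = 5.6667
  x̄ = (6.1667, 5.6667),  deviation x̄ - mu_0 = (6.1667, 5.6667) - (7, 5) = (-0.8333, 0.6667).

Step 2 — sample covariance matrix, S[i,j] = (1/(n-1)) · Σ_k (x_{k,i} - mean_i) · (x_{k,j} - mean_j), divisor n-1 = 5:
  S[U,U] = ((1.8333)·(1.8333) + (-1.1667)·(-1.1667) + (-4.1667)·(-4.1667) + (-0.1667)·(-0.1667) + (1.8333)·(1.8333) + (1.8333)·(1.8333)) / 5 = 28.8333/5 = 5.7667
  S[U,V] = ((1.8333)·(-0.6667) + (-1.1667)·(3.3333) + (-4.1667)·(2.3333) + (-0.1667)·(0.3333) + (1.8333)·(-3.6667) + (1.8333)·(-1.6667)) / 5 = -24.6667/5 = -4.9333
  S[V,V] = ((-0.6667)·(-0.6667) + (3.3333)·(3.3333) + (2.3333)·(2.3333) + (0.3333)·(0.3333) + (-3.6667)·(-3.6667) + (-1.6667)·(-1.6667)) / 5 = 33.3333/5 = 6.6667
  S = [[5.7667, -4.9333],
 [-4.9333, 6.6667]].

Step 3 — invert S. det(S) = 5.7667·6.6667 - (-4.9333)² = 14.1067.
  S^{-1} = (1/det) · [[d, -b], [-b, a]] = [[0.4726, 0.3497],
 [0.3497, 0.4088]].

Step 4 — quadratic form (x̄ - mu_0)^T · S^{-1} · (x̄ - mu_0):
  S^{-1} · (x̄ - mu_0) = (-0.1607, -0.0189),
  (x̄ - mu_0)^T · [...] = (-0.8333)·(-0.1607) + (0.6667)·(-0.0189) = 0.1213.

Step 5 — scale by n: T² = 6 · 0.1213 = 0.7278.

T² ≈ 0.7278


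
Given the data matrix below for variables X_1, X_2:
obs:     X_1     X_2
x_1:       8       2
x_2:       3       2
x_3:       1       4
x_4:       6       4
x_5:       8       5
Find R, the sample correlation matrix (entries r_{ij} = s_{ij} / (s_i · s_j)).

Step 1 — column means:
  mean(X_1) = (8 + 3 + 1 + 6 + 8) / 5 = 26/5 = 5.2
  mean(X_2) = (2 + 2 + 4 + 4 + 5) / 5 = 17/5 = 3.4

Step 2 — sample variances and covariances s[i,j] = (1/(n-1)) · Σ_k (x_{k,i} - mean_i) · (x_{k,j} - mean_j), with n-1 = 4:
  s[X_1,X_1] = ((2.8)·(2.8) + (-2.2)·(-2.2) + (-4.2)·(-4.2) + (0.8)·(0.8) + (2.8)·(2.8)) / 4 = 38.8/4 = 9.7
  s[X_1,X_2] = ((2.8)·(-1.4) + (-2.2)·(-1.4) + (-4.2)·(0.6) + (0.8)·(0.6) + (2.8)·(1.6)) / 4 = 1.6/4 = 0.4
  s[X_2,X_2] = ((-1.4)·(-1.4) + (-1.4)·(-1.4) + (0.6)·(0.6) + (0.6)·(0.6) + (1.6)·(1.6)) / 4 = 7.2/4 = 1.8
  Sample standard deviations s_i = √(s[i,i]):
  s(X_1) = √(9.7) = 3.1145
  s(X_2) = √(1.8) = 1.3416

Step 3 — r_{ij} = s_{ij} / (s_i · s_j):
  r[X_1,X_1] = 1 (diagonal).
  r[X_1,X_2] = 0.4 / (3.1145 · 1.3416) = 0.4 / 4.1785 = 0.0957
  r[X_2,X_2] = 1 (diagonal).

R is symmetric with unit diagonal. Assembling:

R = [[1, 0.0957],
 [0.0957, 1]]


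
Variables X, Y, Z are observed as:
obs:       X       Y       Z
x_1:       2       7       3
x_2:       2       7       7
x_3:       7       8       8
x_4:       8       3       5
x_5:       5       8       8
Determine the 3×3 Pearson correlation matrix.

Step 1 — column means:
  mean(X) = (2 + 2 + 7 + 8 + 5) / 5 = 24/5 = 4.8
  mean(Y) = (7 + 7 + 8 + 3 + 8) / 5 = 33/5 = 6.6
  mean(Z) = (3 + 7 + 8 + 5 + 8) / 5 = 31/5 = 6.2

Step 2 — sample variances and covariances s[i,j] = (1/(n-1)) · Σ_k (x_{k,i} - mean_i) · (x_{k,j} - mean_j), with n-1 = 4:
  s[X,X] = ((-2.8)·(-2.8) + (-2.8)·(-2.8) + (2.2)·(2.2) + (3.2)·(3.2) + (0.2)·(0.2)) / 4 = 30.8/4 = 7.7
  s[X,Y] = ((-2.8)·(0.4) + (-2.8)·(0.4) + (2.2)·(1.4) + (3.2)·(-3.6) + (0.2)·(1.4)) / 4 = -10.4/4 = -2.6
  s[X,Z] = ((-2.8)·(-3.2) + (-2.8)·(0.8) + (2.2)·(1.8) + (3.2)·(-1.2) + (0.2)·(1.8)) / 4 = 7.2/4 = 1.8
  s[Y,Y] = ((0.4)·(0.4) + (0.4)·(0.4) + (1.4)·(1.4) + (-3.6)·(-3.6) + (1.4)·(1.4)) / 4 = 17.2/4 = 4.3
  s[Y,Z] = ((0.4)·(-3.2) + (0.4)·(0.8) + (1.4)·(1.8) + (-3.6)·(-1.2) + (1.4)·(1.8)) / 4 = 8.4/4 = 2.1
  s[Z,Z] = ((-3.2)·(-3.2) + (0.8)·(0.8) + (1.8)·(1.8) + (-1.2)·(-1.2) + (1.8)·(1.8)) / 4 = 18.8/4 = 4.7
  Sample standard deviations s_i = √(s[i,i]):
  s(X) = √(7.7) = 2.7749
  s(Y) = √(4.3) = 2.0736
  s(Z) = √(4.7) = 2.1679

Step 3 — r_{ij} = s_{ij} / (s_i · s_j):
  r[X,X] = 1 (diagonal).
  r[X,Y] = -2.6 / (2.7749 · 2.0736) = -2.6 / 5.7541 = -0.4518
  r[X,Z] = 1.8 / (2.7749 · 2.1679) = 1.8 / 6.0158 = 0.2992
  r[Y,Y] = 1 (diagonal).
  r[Y,Z] = 2.1 / (2.0736 · 2.1679) = 2.1 / 4.4956 = 0.4671
  r[Z,Z] = 1 (diagonal).

R is symmetric with unit diagonal. Assembling:

R = [[1, -0.4518, 0.2992],
 [-0.4518, 1, 0.4671],
 [0.2992, 0.4671, 1]]


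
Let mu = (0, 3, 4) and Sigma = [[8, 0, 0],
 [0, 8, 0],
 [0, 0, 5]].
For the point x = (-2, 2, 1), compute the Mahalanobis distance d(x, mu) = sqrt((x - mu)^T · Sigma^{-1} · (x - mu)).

Step 1 — centre the observation: (x - mu) = (-2, -1, -3).

Step 2 — invert Sigma (cofactor / det for 3×3, or solve directly):
  Sigma^{-1} = [[0.125, 0, 0],
 [0, 0.125, 0],
 [0, 0, 0.2]].

Step 3 — form the quadratic (x - mu)^T · Sigma^{-1} · (x - mu):
  Sigma^{-1} · (x - mu) = (-0.25, -0.125, -0.6).
  (x - mu)^T · [Sigma^{-1} · (x - mu)] = (-2)·(-0.25) + (-1)·(-0.125) + (-3)·(-0.6) = 2.425.

Step 4 — take square root: d = √(2.425) ≈ 1.5572.

d(x, mu) = √(2.425) ≈ 1.5572


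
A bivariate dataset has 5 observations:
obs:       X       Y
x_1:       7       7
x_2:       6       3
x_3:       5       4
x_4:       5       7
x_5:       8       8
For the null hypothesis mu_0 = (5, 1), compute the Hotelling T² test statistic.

Step 1 — sample mean vector:
  mean(X) = (7 + 6 + 5 + 5 + 8) / 5 = 31/5 = 6.2
  mean(Y) = (7 + 3 + 4 + 7 + 8) / 5 = 29/5 = 5.8
  x̄ = (6.2, 5.8),  deviation x̄ - mu_0 = (6.2, 5.8) - (5, 1) = (1.2, 4.8).

Step 2 — sample covariance matrix, S[i,j] = (1/(n-1)) · Σ_k (x_{k,i} - mean_i) · (x_{k,j} - mean_j), divisor n-1 = 4:
  S[X,X] = ((0.8)·(0.8) + (-0.2)·(-0.2) + (-1.2)·(-1.2) + (-1.2)·(-1.2) + (1.8)·(1.8)) / 4 = 6.8/4 = 1.7
  S[X,Y] = ((0.8)·(1.2) + (-0.2)·(-2.8) + (-1.2)·(-1.8) + (-1.2)·(1.2) + (1.8)·(2.2)) / 4 = 6.2/4 = 1.55
  S[Y,Y] = ((1.2)·(1.2) + (-2.8)·(-2.8) + (-1.8)·(-1.8) + (1.2)·(1.2) + (2.2)·(2.2)) / 4 = 18.8/4 = 4.7
  S = [[1.7, 1.55],
 [1.55, 4.7]].

Step 3 — invert S. det(S) = 1.7·4.7 - (1.55)² = 5.5875.
  S^{-1} = (1/det) · [[d, -b], [-b, a]] = [[0.8412, -0.2774],
 [-0.2774, 0.3043]].

Step 4 — quadratic form (x̄ - mu_0)^T · S^{-1} · (x̄ - mu_0):
  S^{-1} · (x̄ - mu_0) = (-0.3221, 1.1275),
  (x̄ - mu_0)^T · [...] = (1.2)·(-0.3221) + (4.8)·(1.1275) = 5.0255.

Step 5 — scale by n: T² = 5 · 5.0255 = 25.1275.

T² ≈ 25.1275


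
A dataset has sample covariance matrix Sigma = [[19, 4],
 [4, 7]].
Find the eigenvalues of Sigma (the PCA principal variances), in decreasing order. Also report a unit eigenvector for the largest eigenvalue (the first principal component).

Step 1 — characteristic polynomial of 2×2 Sigma:
  det(Sigma - λI) = λ² - trace · λ + det = 0.
  trace = 19 + 7 = 26, det = 19·7 - (4)² = 117.
Step 2 — discriminant:
  Δ = trace² - 4·det = 676 - 468 = 208.
Step 3 — eigenvalues:
  λ = (trace ± √Δ)/2 = (26 ± 14.4222)/2,
  λ_1 = 20.2111,  λ_2 = 5.7889.

Step 4 — unit eigenvector for λ_1: solve (Sigma - λ_1 I)v = 0. First row:
  (19 - 20.2111)·v_x + (4)·v_y = 0, i.e. (-1.2111)·v_x + (4)·v_y = 0,
  so v ∝ (b, λ_1 - a) = (4, 1.2111) = u.
  ||u|| = √((4)² + (1.2111)²) = √(17.4668) ≈ 4.1793,
  v_1 = u/||u|| ≈ (0.9571, 0.2898) (||v_1|| = 1).

λ_1 = 20.2111,  λ_2 = 5.7889;  v_1 ≈ (0.9571, 0.2898)


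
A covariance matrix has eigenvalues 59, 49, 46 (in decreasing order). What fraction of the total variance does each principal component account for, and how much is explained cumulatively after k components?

Step 1 — total variance = trace(Sigma) = Σ λ_i = 59 + 49 + 46 = 154.

Step 2 — fraction explained by component i = λ_i / Σ λ:
  PC1: 59/154 = 0.3831
  PC2: 49/154 = 0.3182
  PC3: 46/154 = 0.2987

Step 3 — cumulative fraction after k components = (λ_1 + ... + λ_k) / Σ λ:
  k = 1: 59/154 = 0.3831
  k = 2: (59 + 49)/154 = 108/154 = 0.7013
  k = 3: (59 + 49 + 46)/154 = 154/154 = 1

Summary (fraction, with percent):

explained: PC1 0.3831 (38.31%), PC2 0.3182 (31.82%), PC3 0.2987 (29.87%);  cumulative: 0.3831, 0.7013, 1


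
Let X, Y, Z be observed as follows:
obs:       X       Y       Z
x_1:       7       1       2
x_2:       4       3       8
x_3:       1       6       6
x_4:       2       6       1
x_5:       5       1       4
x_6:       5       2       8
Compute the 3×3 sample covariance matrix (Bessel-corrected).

Step 1 — column means:
  mean(X) = (7 + 4 + 1 + 2 + 5 + 5) / 6 = 24/6 = 4
  mean(Y) = (1 + 3 + 6 + 6 + 1 + 2) / 6 = 19/6 = 3.1667
  mean(Z) = (2 + 8 + 6 + 1 + 4 + 8) / 6 = 29/6 = 4.8333

Step 2 — sample covariance S[i,j] = (1/(n-1)) · Σ_k (x_{k,i} - mean_i) · (x_{k,j} - mean_j), with n-1 = 5.
  S[X,X] = ((3)·(3) + (0)·(0) + (-3)·(-3) + (-2)·(-2) + (1)·(1) + (1)·(1)) / 5 = 24/5 = 4.8
  S[X,Y] = ((3)·(-2.1667) + (0)·(-0.1667) + (-3)·(2.8333) + (-2)·(2.8333) + (1)·(-2.1667) + (1)·(-1.1667)) / 5 = -24/5 = -4.8
  S[X,Z] = ((3)·(-2.8333) + (0)·(3.1667) + (-3)·(1.1667) + (-2)·(-3.8333) + (1)·(-0.8333) + (1)·(3.1667)) / 5 = -2/5 = -0.4
  S[Y,Y] = ((-2.1667)·(-2.1667) + (-0.1667)·(-0.1667) + (2.8333)·(2.8333) + (2.8333)·(2.8333) + (-2.1667)·(-2.1667) + (-1.1667)·(-1.1667)) / 5 = 26.8333/5 = 5.3667
  S[Y,Z] = ((-2.1667)·(-2.8333) + (-0.1667)·(3.1667) + (2.8333)·(1.1667) + (2.8333)·(-3.8333) + (-2.1667)·(-0.8333) + (-1.1667)·(3.1667)) / 5 = -3.8333/5 = -0.7667
  S[Z,Z] = ((-2.8333)·(-2.8333) + (3.1667)·(3.1667) + (1.1667)·(1.1667) + (-3.8333)·(-3.8333) + (-0.8333)·(-0.8333) + (3.1667)·(3.1667)) / 5 = 44.8333/5 = 8.9667

S is symmetric (S[j,i] = S[i,j]). Assembling:

S = [[4.8, -4.8, -0.4],
 [-4.8, 5.3667, -0.7667],
 [-0.4, -0.7667, 8.9667]]


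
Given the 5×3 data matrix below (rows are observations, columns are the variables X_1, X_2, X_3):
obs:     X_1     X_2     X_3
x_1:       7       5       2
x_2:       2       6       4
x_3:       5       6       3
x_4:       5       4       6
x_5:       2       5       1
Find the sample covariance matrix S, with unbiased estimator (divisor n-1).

Step 1 — column means:
  mean(X_1) = (7 + 2 + 5 + 5 + 2) / 5 = 21/5 = 4.2
  mean(X_2) = (5 + 6 + 6 + 4 + 5) / 5 = 26/5 = 5.2
  mean(X_3) = (2 + 4 + 3 + 6 + 1) / 5 = 16/5 = 3.2

Step 2 — sample covariance S[i,j] = (1/(n-1)) · Σ_k (x_{k,i} - mean_i) · (x_{k,j} - mean_j), with n-1 = 4.
  S[X_1,X_1] = ((2.8)·(2.8) + (-2.2)·(-2.2) + (0.8)·(0.8) + (0.8)·(0.8) + (-2.2)·(-2.2)) / 4 = 18.8/4 = 4.7
  S[X_1,X_2] = ((2.8)·(-0.2) + (-2.2)·(0.8) + (0.8)·(0.8) + (0.8)·(-1.2) + (-2.2)·(-0.2)) / 4 = -2.2/4 = -0.55
  S[X_1,X_3] = ((2.8)·(-1.2) + (-2.2)·(0.8) + (0.8)·(-0.2) + (0.8)·(2.8) + (-2.2)·(-2.2)) / 4 = 1.8/4 = 0.45
  S[X_2,X_2] = ((-0.2)·(-0.2) + (0.8)·(0.8) + (0.8)·(0.8) + (-1.2)·(-1.2) + (-0.2)·(-0.2)) / 4 = 2.8/4 = 0.7
  S[X_2,X_3] = ((-0.2)·(-1.2) + (0.8)·(0.8) + (0.8)·(-0.2) + (-1.2)·(2.8) + (-0.2)·(-2.2)) / 4 = -2.2/4 = -0.55
  S[X_3,X_3] = ((-1.2)·(-1.2) + (0.8)·(0.8) + (-0.2)·(-0.2) + (2.8)·(2.8) + (-2.2)·(-2.2)) / 4 = 14.8/4 = 3.7

S is symmetric (S[j,i] = S[i,j]). Assembling:

S = [[4.7, -0.55, 0.45],
 [-0.55, 0.7, -0.55],
 [0.45, -0.55, 3.7]]


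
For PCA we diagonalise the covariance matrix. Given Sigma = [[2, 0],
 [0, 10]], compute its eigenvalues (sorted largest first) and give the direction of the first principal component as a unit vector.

Step 1 — characteristic polynomial of 2×2 Sigma:
  det(Sigma - λI) = λ² - trace · λ + det = 0.
  trace = 2 + 10 = 12, det = 2·10 - (0)² = 20.
Step 2 — discriminant:
  Δ = trace² - 4·det = 144 - 80 = 64.
Step 3 — eigenvalues:
  λ = (trace ± √Δ)/2 = (12 ± 8)/2,
  λ_1 = 10,  λ_2 = 2.

Step 4 — unit eigenvector for λ_1: Sigma is diagonal, so its eigenvectors are the coordinate axes. λ_1 = 10 is the diagonal entry on the second coordinate axis, hence
  v_1 = (0, 1) (||v_1|| = 1).

λ_1 = 10,  λ_2 = 2;  v_1 ≈ (0, 1)


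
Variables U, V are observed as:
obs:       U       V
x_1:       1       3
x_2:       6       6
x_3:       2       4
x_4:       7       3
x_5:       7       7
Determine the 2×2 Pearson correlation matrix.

Step 1 — column means:
  mean(U) = (1 + 6 + 2 + 7 + 7) / 5 = 23/5 = 4.6
  mean(V) = (3 + 6 + 4 + 3 + 7) / 5 = 23/5 = 4.6

Step 2 — sample variances and covariances s[i,j] = (1/(n-1)) · Σ_k (x_{k,i} - mean_i) · (x_{k,j} - mean_j), with n-1 = 4:
  s[U,U] = ((-3.6)·(-3.6) + (1.4)·(1.4) + (-2.6)·(-2.6) + (2.4)·(2.4) + (2.4)·(2.4)) / 4 = 33.2/4 = 8.3
  s[U,V] = ((-3.6)·(-1.6) + (1.4)·(1.4) + (-2.6)·(-0.6) + (2.4)·(-1.6) + (2.4)·(2.4)) / 4 = 11.2/4 = 2.8
  s[V,V] = ((-1.6)·(-1.6) + (1.4)·(1.4) + (-0.6)·(-0.6) + (-1.6)·(-1.6) + (2.4)·(2.4)) / 4 = 13.2/4 = 3.3
  Sample standard deviations s_i = √(s[i,i]):
  s(U) = √(8.3) = 2.881
  s(V) = √(3.3) = 1.8166

Step 3 — r_{ij} = s_{ij} / (s_i · s_j):
  r[U,U] = 1 (diagonal).
  r[U,V] = 2.8 / (2.881 · 1.8166) = 2.8 / 5.2335 = 0.535
  r[V,V] = 1 (diagonal).

R is symmetric with unit diagonal. Assembling:

R = [[1, 0.535],
 [0.535, 1]]


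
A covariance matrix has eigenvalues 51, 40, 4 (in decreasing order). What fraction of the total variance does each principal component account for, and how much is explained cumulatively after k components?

Step 1 — total variance = trace(Sigma) = Σ λ_i = 51 + 40 + 4 = 95.

Step 2 — fraction explained by component i = λ_i / Σ λ:
  PC1: 51/95 = 0.5368
  PC2: 40/95 = 0.4211
  PC3: 4/95 = 0.0421

Step 3 — cumulative fraction after k components = (λ_1 + ... + λ_k) / Σ λ:
  k = 1: 51/95 = 0.5368
  k = 2: (51 + 40)/95 = 91/95 = 0.9579
  k = 3: (51 + 40 + 4)/95 = 95/95 = 1

Summary (fraction, with percent):

explained: PC1 0.5368 (53.68%), PC2 0.4211 (42.11%), PC3 0.0421 (4.21%);  cumulative: 0.5368, 0.9579, 1


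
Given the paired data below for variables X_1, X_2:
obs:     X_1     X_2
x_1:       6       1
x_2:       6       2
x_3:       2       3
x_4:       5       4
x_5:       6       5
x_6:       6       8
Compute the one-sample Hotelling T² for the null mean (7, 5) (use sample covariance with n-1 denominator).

Step 1 — sample mean vector:
  mean(X_1) = (6 + 6 + 2 + 5 + 6 + 6) / 6 = 31/6 = 5.1667
  mean(X_2) = (1 + 2 + 3 + 4 + 5 + 8) / 6 = 23/6 = 3.8333
  x̄ = (5.1667, 3.8333),  deviation x̄ - mu_0 = (5.1667, 3.8333) - (7, 5) = (-1.8333, -1.1667).

Step 2 — sample covariance matrix, S[i,j] = (1/(n-1)) · Σ_k (x_{k,i} - mean_i) · (x_{k,j} - mean_j), divisor n-1 = 5:
  S[X_1,X_1] = ((0.8333)·(0.8333) + (0.8333)·(0.8333) + (-3.1667)·(-3.1667) + (-0.1667)·(-0.1667) + (0.8333)·(0.8333) + (0.8333)·(0.8333)) / 5 = 12.8333/5 = 2.5667
  S[X_1,X_2] = ((0.8333)·(-2.8333) + (0.8333)·(-1.8333) + (-3.1667)·(-0.8333) + (-0.1667)·(0.1667) + (0.8333)·(1.1667) + (0.8333)·(4.1667)) / 5 = 3.1667/5 = 0.6333
  S[X_2,X_2] = ((-2.8333)·(-2.8333) + (-1.8333)·(-1.8333) + (-0.8333)·(-0.8333) + (0.1667)·(0.1667) + (1.1667)·(1.1667) + (4.1667)·(4.1667)) / 5 = 30.8333/5 = 6.1667
  S = [[2.5667, 0.6333],
 [0.6333, 6.1667]].

Step 3 — invert S. det(S) = 2.5667·6.1667 - (0.6333)² = 15.4267.
  S^{-1} = (1/det) · [[d, -b], [-b, a]] = [[0.3997, -0.0411],
 [-0.0411, 0.1664]].

Step 4 — quadratic form (x̄ - mu_0)^T · S^{-1} · (x̄ - mu_0):
  S^{-1} · (x̄ - mu_0) = (-0.685, -0.1188),
  (x̄ - mu_0)^T · [...] = (-1.8333)·(-0.685) + (-1.1667)·(-0.1188) = 1.3944.

Step 5 — scale by n: T² = 6 · 1.3944 = 8.3665.

T² ≈ 8.3665
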